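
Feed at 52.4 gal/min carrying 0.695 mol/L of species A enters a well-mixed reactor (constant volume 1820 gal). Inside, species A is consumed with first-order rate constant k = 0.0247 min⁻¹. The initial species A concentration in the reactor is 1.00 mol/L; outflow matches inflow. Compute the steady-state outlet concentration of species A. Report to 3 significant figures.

0.374 mol/L

V dC/dt = Q(C_in − C) − k V C.
At steady state: 0 = Q C_in − (Q + kV) C_ss, so C_ss = Q C_in/(Q + kV).
C_ss = 52.4·0.695/(52.4 + 0.0247·1820) = 36.418/97.354 = 0.37408 mol/L.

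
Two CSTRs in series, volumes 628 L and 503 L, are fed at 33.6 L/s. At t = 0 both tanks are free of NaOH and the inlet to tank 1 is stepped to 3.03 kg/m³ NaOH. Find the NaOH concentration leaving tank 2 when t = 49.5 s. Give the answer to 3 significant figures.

2.40 kg/m³

Time constants: τᵢ = Vᵢ/Q for each well-mixed tank.
τ₁ = 628/33.6 = 18.690 s; τ₂ = 503/33.6 = 14.970 s.
Solving the cascade with C₁(0)=C₂(0)=0 gives C₂(t) = C_in[1 − (τ₁ e^(−t/τ₁) − τ₂ e^(−t/τ₂))/(τ₁ − τ₂)].
At t = 49.5: e^(−t/τ₁) = 0.070764, e^(−t/τ₂) = 0.036642.
C₂ = 3.03·[1 − (18.690·0.070764 − 14.970·0.036642)/(3.7202)] = 3.03·0.79193 = 2.3995 kg/m³.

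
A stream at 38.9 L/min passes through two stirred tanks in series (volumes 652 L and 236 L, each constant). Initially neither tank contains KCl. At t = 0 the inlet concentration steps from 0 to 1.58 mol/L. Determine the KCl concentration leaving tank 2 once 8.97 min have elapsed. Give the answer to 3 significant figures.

0.334 mol/L

Time constants: τᵢ = Vᵢ/Q for each well-mixed tank.
τ₁ = 652/38.9 = 16.761 min; τ₂ = 236/38.9 = 6.0668 min.
Tank 1: C₁ = C_in(1 − e^(−t/τ₁)). Tank 2 (τ₁ ≠ τ₂): C₂ = C_in[1 − (τ₁ e^(−t/τ₁) − τ₂ e^(−t/τ₂))/(τ₁ − τ₂)].
At t = 8.97: e^(−t/τ₁) = 0.58557, e^(−t/τ₂) = 0.22797.
C₂ = 1.58·[1 − (16.761·0.58557 − 6.0668·0.22797)/(10.694)] = 1.58·0.21157 = 0.33427 mol/L.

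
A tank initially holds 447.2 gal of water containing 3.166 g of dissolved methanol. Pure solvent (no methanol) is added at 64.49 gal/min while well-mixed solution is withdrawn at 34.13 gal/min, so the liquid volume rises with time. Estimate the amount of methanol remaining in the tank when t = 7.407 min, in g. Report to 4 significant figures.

Let m(t) be the amount of methanol. Volume: V(t) = V₀ + (Q_in − Q_out) t = 447.2 + 30.3600 t; V(7.407) = 672.077 gal.
Species balance (pure solvent in): dm/dt = −Q_out · m/V(t).
Separate: dm/m = −Q_out dt/V(t) ⇒ ln(m/m₀) = −(Q_out/(Q_in−Q_out)) ln(V/V₀).
m = m₀ (V₀/V)^(Q_out/(Q_in−Q_out)) = 3.166 × (447.2/672.077)^(1.12418) = 2.00274 g.

2.003 g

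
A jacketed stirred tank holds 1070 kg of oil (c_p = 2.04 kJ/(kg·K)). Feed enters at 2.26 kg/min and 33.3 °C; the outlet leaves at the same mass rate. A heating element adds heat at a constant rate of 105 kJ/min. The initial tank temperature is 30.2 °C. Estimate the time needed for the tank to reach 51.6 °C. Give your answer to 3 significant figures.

M c_p dT/dt = ṁ c_p (T_in − T) + Q̇.
τ = M/ṁ = 473.45 min; T_ss = T_in + Q̇/(ṁ c_p) = 56.075 °C.
T(t) = T_ss + (T₀ − T_ss) e^(−t/τ). Set T = 51.6:
e^(−t/τ) = (51.6 − 56.075)/(30.2 − 56.075) = 0.17293
t = −473.45 · ln(0.17293) = 830.83 min.

831 min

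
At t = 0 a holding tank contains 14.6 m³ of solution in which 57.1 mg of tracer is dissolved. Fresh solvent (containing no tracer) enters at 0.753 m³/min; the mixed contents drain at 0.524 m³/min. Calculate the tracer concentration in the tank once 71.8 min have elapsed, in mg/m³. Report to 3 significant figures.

Let m(t) be the amount of tracer. Volume: V(t) = V₀ + (Q_in − Q_out) t = 14.6 + 0.22900 t; V(71.8) = 31.042 m³.
No tracer enters, so dm/dt = −Q_out · (m/V).
dm/m = −Q_out dt/(V₀ + 0.22900 t); integrating gives ln(m/m₀) = −(Q_out/(Q_in−Q_out)) ln(V/V₀).
m = m₀ (V₀/V)^(Q_out/(Q_in−Q_out)) = 57.1 × (14.6/31.042)^(2.2882) = 10.163 mg.
C = m/V = 10.163/31.042 = 0.32739 mg/m³.

0.327 mg/m³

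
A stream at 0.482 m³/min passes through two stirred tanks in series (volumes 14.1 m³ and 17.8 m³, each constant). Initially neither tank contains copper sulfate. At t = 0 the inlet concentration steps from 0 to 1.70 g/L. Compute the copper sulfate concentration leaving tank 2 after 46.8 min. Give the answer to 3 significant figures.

Species balance on tank i: dCᵢ/dt = (Cᵢ₋₁ − Cᵢ)/τᵢ with τᵢ = Vᵢ/Q.
τ₁ = 14.1/0.482 = 29.253 min; τ₂ = 17.8/0.482 = 36.929 min.
Solving the cascade with C₁(0)=C₂(0)=0 gives C₂(t) = C_in[1 − (τ₁ e^(−t/τ₁) − τ₂ e^(−t/τ₂))/(τ₁ − τ₂)].
At t = 46.8: e^(−t/τ₁) = 0.20193, e^(−t/τ₂) = 0.28160.
C₂ = 1.70·[1 − (29.253·0.20193 − 36.929·0.28160)/(-7.6763)] = 1.70·0.41481 = 0.70518 g/L.

0.705 g/L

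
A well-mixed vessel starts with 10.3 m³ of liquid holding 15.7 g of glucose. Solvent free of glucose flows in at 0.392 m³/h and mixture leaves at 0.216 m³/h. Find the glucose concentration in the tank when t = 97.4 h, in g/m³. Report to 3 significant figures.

Total volume: dV/dt = Q_in − Q_out = 0.17600 m³/h, so V(t) = 10.3 + 0.17600 t and V(97.4) = 27.442 m³.
Species balance (pure solvent in): dm/dt = −Q_out · m/V(t).
Separate: dm/m = −Q_out dt/V(t) ⇒ ln(m/m₀) = −(Q_out/(Q_in−Q_out)) ln(V/V₀).
m = m₀ (V₀/V)^(Q_out/(Q_in−Q_out)) = 15.7 × (10.3/27.442)^(1.2273) = 4.7162 g.
C = m/V = 4.7162/27.442 = 0.17186 g/m³.

0.172 g/m³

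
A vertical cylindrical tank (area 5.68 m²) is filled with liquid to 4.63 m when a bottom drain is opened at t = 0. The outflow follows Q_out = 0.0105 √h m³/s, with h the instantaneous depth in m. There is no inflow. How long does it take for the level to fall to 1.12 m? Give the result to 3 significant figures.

A dh/dt = −Q_out = −0.0105 √h.
Separate and integrate: 2(√h − √h₀) = −(0.0105/A) t.
t = 2A(√h₀ − √h)/0.0105 = 2·5.68·(√4.63 − √1.12)/0.0105
  = 11.360 × (2.1517 − 1.0583) / 0.0105 = 1183.0 s.

1180 s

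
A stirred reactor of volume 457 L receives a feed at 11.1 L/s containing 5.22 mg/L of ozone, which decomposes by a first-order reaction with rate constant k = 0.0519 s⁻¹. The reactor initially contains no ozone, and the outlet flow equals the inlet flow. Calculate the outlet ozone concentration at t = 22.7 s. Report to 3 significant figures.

1.37 mg/L

V dC/dt = Q(C_in − C) − k V C.
dC/dt = (Q/V) C_in − (Q/V + k) C; effective rate a = Q/V + k = 0.024289 + 0.0519 = 0.076189 s⁻¹.
C_ss = Q C_in/(Q + kV) = 1.6641 mg/L; C(t) = C_ss + (C₀ − C_ss) e^(−a t).
C(22.7) = 1.6641 + (-1.6641)·e^(−0.076189·22.7) = 1.6641 + (-1.6641)·0.17738 = 1.3690 mg/L.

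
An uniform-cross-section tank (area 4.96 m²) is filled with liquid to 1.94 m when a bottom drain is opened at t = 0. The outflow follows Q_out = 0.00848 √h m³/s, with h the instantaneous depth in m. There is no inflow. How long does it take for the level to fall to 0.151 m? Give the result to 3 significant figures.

Mass balance (ρ constant): A dh/dt = −0.00848 √h.
∫ h^(−1/2) dh = −(0.00848/A) ∫ dt, giving 2√h = 2√h₀ − (0.00848/A) t.
t = 2A(√h₀ − √h)/0.00848 = 2·4.96·(√1.94 − √0.151)/0.00848
  = 9.9200 × (1.3928 − 0.38859) / 0.00848 = 1174.8 s.

1170 s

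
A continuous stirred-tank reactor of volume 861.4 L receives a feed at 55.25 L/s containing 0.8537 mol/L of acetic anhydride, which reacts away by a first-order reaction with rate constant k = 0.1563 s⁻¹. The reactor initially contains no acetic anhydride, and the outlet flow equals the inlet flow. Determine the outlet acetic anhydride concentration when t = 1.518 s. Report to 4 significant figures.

0.07064 mol/L

Species balance: V dC/dt = Q C_in − Q C − k V C.
dC/dt = (Q/V) C_in − (Q/V + k) C; effective rate a = Q/V + k = 0.0641398 + 0.1563 = 0.220440 s⁻¹.
C_ss = Q C_in/(Q + kV) = 0.248395 mol/L; C(t) = C_ss + (C₀ − C_ss) e^(−a t).
C(1.518) = 0.248395 + (-0.248395)·e^(−0.220440·1.518) = 0.248395 + (-0.248395)·0.715605 = 0.0706424 mol/L.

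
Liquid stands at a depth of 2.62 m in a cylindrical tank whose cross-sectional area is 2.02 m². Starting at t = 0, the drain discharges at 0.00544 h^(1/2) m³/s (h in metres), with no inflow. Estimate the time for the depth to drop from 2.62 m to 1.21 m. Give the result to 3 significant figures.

A dh/dt = −Q_out = −0.00544 √h.
Separate and integrate: 2(√h − √h₀) = −(0.00544/A) t.
t = 2A(√h₀ − √h)/0.00544 = 2·2.02·(√2.62 − √1.21)/0.00544
  = 4.0400 × (1.6186 − 1.1000) / 0.00544 = 385.17 s.

385 s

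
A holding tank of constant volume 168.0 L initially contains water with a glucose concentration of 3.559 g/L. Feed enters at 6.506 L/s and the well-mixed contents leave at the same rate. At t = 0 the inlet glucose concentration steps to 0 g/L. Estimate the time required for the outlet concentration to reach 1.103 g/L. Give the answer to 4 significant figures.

Species balance on the tank: V dC/dt = Q(C_in − C), so τ = V/Q = 25.8223 s.
C(t) = C_in + (C₀ − C_in) e^(−t/τ). Set C = 1.103 and solve for t:
e^(−t/τ) = (C − C_in)/(C₀ − C_in) = (1.103 − 0)/(3.559 − 0) = 0.309919
t = −τ ln(…) = 25.8223 × 1.17145 = 30.2494 s.

30.25 s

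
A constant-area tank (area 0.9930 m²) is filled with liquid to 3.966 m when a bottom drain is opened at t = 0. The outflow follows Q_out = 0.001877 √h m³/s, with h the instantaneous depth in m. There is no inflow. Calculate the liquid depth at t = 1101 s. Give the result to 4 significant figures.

0.9042 m

With no inflow, A dh/dt = −0.001877 √h.
Separate and integrate: 2(√h − √h₀) = −(0.001877/A) t.
√h = √3.966 − 0.001877·1101/(2·0.9930) = 1.99148 − 1.04057 = 0.950909.
h = 0.950909² = 0.904229 m.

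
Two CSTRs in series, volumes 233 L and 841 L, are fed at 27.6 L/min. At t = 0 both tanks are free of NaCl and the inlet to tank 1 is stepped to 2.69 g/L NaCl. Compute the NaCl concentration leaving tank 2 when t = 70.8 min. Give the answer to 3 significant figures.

2.33 g/L

Time constants: τᵢ = Vᵢ/Q for each well-mixed tank.
τ₁ = 233/27.6 = 8.4420 min; τ₂ = 841/27.6 = 30.471 min.
Solving the cascade with C₁(0)=C₂(0)=0 gives C₂(t) = C_in[1 − (τ₁ e^(−t/τ₁) − τ₂ e^(−t/τ₂))/(τ₁ − τ₂)].
At t = 70.8: e^(−t/τ₁) = 0.00022790, e^(−t/τ₂) = 0.097928.
C₂ = 2.69·[1 − (8.4420·0.00022790 − 30.471·0.097928)/(-22.029)] = 2.69·0.86463 = 2.3259 g/L.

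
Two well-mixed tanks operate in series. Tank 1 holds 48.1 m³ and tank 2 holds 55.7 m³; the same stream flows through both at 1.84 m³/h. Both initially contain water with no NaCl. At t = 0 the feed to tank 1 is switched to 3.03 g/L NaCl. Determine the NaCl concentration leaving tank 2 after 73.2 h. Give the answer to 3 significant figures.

2.22 g/L

Species balance on tank i: dCᵢ/dt = (Cᵢ₋₁ − Cᵢ)/τᵢ with τᵢ = Vᵢ/Q.
τ₁ = 48.1/1.84 = 26.141 h; τ₂ = 55.7/1.84 = 30.272 h.
Solving the cascade with C₁(0)=C₂(0)=0 gives C₂(t) = C_in[1 − (τ₁ e^(−t/τ₁) − τ₂ e^(−t/τ₂))/(τ₁ − τ₂)].
At t = 73.2: e^(−t/τ₁) = 0.060800, e^(−t/τ₂) = 0.089091.
C₂ = 3.03·[1 − (26.141·0.060800 − 30.272·0.089091)/(-4.1304)] = 3.03·0.73186 = 2.2175 g/L.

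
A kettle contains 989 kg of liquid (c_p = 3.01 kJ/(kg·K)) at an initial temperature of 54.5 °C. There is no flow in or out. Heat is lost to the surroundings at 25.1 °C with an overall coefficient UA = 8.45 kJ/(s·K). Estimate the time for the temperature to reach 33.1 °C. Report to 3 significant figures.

M c_p dT/dt = −UA(T − T_amb).
τ = M c_p/UA = 352.29 s; T_ss = T_amb = 25.100 °C.
T(t) = T_ss + (T₀ − T_ss)e^(−t/τ); set T = 33.1:
t = −τ ln[(T − T_ss)/(T₀ − T_ss)] = −352.29 · ln(0.27211) = 458.53 s.

459 s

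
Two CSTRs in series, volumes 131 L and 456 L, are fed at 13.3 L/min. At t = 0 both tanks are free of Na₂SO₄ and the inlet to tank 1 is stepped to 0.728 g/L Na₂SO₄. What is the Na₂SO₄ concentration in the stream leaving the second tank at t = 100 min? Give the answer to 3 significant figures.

Each tank obeys Vᵢ dCᵢ/dt = Q(Cᵢ₋₁ − Cᵢ), so τᵢ = Vᵢ/Q.
τ₁ = 131/13.3 = 9.8496 min; τ₂ = 456/13.3 = 34.286 min.
Solving the cascade with C₁(0)=C₂(0)=0 gives C₂(t) = C_in[1 − (τ₁ e^(−t/τ₁) − τ₂ e^(−t/τ₂))/(τ₁ − τ₂)].
At t = 100: e^(−t/τ₁) = 3.8972e-05, e^(−t/τ₂) = 0.054114.
C₂ = 0.728·[1 − (9.8496·3.8972e-05 − 34.286·0.054114)/(-24.436)] = 0.728·0.92409 = 0.67274 g/L.

0.673 g/L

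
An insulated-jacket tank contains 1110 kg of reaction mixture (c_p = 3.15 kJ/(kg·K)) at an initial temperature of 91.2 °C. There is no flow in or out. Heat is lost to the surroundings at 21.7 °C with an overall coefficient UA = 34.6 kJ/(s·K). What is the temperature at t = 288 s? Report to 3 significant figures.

Heat balance on the well-mixed liquid: M c_p dT/dt = −UA(T − T_amb).
dT/dt = (T_ss − T)/τ with T_ss = T_amb = 21.700 °C, τ = M c_p/UA = 1110·3.15/34.6 = 101.05 s.
T approaches T_ss exponentially: T(t) = T_ss + (T₀ − T_ss) e^(−t/τ).
T(288) = 21.700 + (69.500)·0.057848 = 25.720 °C.

25.7 °C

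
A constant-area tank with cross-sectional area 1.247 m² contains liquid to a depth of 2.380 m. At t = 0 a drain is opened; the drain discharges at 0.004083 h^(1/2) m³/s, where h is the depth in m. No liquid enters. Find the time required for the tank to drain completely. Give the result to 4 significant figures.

Unsteady balance on liquid volume: A dh/dt = −0.004083 √h.
This is separable: 2 d(√h)/dt = −0.004083/A, so √h = √h₀ − (0.004083/(2A)) t.
Set h = 0: 2√h₀ = (0.004083/A) t_empty ⇒ t_empty = 2A√h₀/0.004083.
t_empty = 2·1.247·√2.380/0.004083 = 2.49400·1.54272/0.004083 = 942.335 s.

942.3 s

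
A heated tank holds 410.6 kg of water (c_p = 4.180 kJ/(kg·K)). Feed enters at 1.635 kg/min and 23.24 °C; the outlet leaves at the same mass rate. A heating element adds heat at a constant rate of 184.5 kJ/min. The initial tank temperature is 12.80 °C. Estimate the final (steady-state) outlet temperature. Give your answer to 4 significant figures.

50.24 °C

M c_p dT/dt = ṁ c_p (T_in − T) + Q̇.
At steady state dT/dt = 0 ⇒ T_ss = T_in + Q̇/(ṁ c_p) = 23.24 + 184.5/(1.635·4.180) = 50.2362 °C.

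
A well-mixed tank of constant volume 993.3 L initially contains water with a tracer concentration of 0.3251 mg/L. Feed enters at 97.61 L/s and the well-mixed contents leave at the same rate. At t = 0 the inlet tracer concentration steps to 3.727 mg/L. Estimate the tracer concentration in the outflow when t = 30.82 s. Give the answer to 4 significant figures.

Accumulation = in − out for the solute gives V dC/dt = Q(C_in − C).
Rewrite as dC/dt + C/τ = C_in/τ, τ = V/Q = 10.1762 s.
This is linear first-order; C(t) = C_in + (C₀ − C_in) e^(−t/τ).
C(30.82) = 3.727 + (0.3251 − 3.727)·e^(−30.82/10.1762) = 3.727 + (-3.40190)·0.0483818 = 3.56241 mg/L.

3.562 mg/L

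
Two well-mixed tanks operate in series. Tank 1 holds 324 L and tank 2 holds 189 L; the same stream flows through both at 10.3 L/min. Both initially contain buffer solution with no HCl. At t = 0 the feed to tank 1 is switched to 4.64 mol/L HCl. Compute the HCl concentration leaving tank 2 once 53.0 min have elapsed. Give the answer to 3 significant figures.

Species balance on tank i: dCᵢ/dt = (Cᵢ₋₁ − Cᵢ)/τᵢ with τᵢ = Vᵢ/Q.
τ₁ = 324/10.3 = 31.456 min; τ₂ = 189/10.3 = 18.350 min.
Solving the cascade with C₁(0)=C₂(0)=0 gives C₂(t) = C_in[1 − (τ₁ e^(−t/τ₁) − τ₂ e^(−t/τ₂))/(τ₁ − τ₂)].
At t = 53.0: e^(−t/τ₁) = 0.18547, e^(−t/τ₂) = 0.055667.
C₂ = 4.64·[1 − (31.456·0.18547 − 18.350·0.055667)/(13.107)] = 4.64·0.63281 = 2.9363 mol/L.

2.94 mol/L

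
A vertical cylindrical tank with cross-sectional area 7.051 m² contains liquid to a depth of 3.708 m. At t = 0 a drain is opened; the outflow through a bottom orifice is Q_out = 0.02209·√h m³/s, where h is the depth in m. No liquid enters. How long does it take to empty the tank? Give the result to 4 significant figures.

1229 s

A dh/dt = −Q_out = −0.02209 √h.
This is separable: 2 d(√h)/dt = −0.02209/A, so √h = √h₀ − (0.02209/(2A)) t.
Tank is empty when √h = 0: t_empty = 2A√h₀/0.02209.
t_empty = 2·7.051·√3.708/0.02209 = 14.1020·1.92562/0.02209 = 1229.29 s.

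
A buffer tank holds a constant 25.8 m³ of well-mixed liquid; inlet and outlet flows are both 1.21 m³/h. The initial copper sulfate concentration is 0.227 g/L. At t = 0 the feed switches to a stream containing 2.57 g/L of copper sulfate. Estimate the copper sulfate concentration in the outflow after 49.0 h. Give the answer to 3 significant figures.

Species balance on the tank: V dC/dt = Q(C_in − C).
Time constant τ = V/Q = 25.8/1.21 = 21.322 h.
C approaches C_in exponentially: C(t) = C_in + (C₀ − C_in) e^(−t/τ).
C(49.0) = 2.57 + (0.227 − 2.57)·e^(−49.0/21.322) = 2.57 + (-2.3430)·0.10045 = 2.3346 g/L.

2.33 g/L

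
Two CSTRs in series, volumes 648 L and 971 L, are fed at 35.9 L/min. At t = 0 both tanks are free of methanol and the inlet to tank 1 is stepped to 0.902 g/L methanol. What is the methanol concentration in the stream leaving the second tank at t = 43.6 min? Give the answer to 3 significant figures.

Species balance on tank i: dCᵢ/dt = (Cᵢ₋₁ − Cᵢ)/τᵢ with τᵢ = Vᵢ/Q.
τ₁ = 648/35.9 = 18.050 min; τ₂ = 971/35.9 = 27.047 min.
Tank 1: C₁ = C_in(1 − e^(−t/τ₁)). Tank 2 (τ₁ ≠ τ₂): C₂ = C_in[1 − (τ₁ e^(−t/τ₁) − τ₂ e^(−t/τ₂))/(τ₁ − τ₂)].
At t = 43.6: e^(−t/τ₁) = 0.089323, e^(−t/τ₂) = 0.19949.
C₂ = 0.902·[1 − (18.050·0.089323 − 27.047·0.19949)/(-8.9972)] = 0.902·0.57949 = 0.52270 g/L.

0.523 g/L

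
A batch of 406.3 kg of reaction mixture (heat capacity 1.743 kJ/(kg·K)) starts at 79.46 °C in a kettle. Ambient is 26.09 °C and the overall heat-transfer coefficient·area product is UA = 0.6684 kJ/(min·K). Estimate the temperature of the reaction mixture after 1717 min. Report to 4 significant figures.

36.65 °C

Lumped-capacitance energy balance: M c_p dT/dt = UA(T_amb − T).
dT/dt = (T_ss − T)/τ with T_ss = T_amb = 26.0900 °C, τ = M c_p/UA = 406.3·1.743/0.6684 = 1059.52 min.
T approaches T_ss exponentially: T(t) = T_ss + (T₀ − T_ss) e^(−t/τ).
T(1717) = 26.0900 + (53.3700)·0.197790 = 36.6460 °C.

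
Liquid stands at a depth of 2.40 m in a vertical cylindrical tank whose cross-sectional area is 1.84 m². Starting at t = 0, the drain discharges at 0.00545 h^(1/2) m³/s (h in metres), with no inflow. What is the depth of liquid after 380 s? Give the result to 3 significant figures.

0.973 m

With no inflow, A dh/dt = −0.00545 √h.
∫ h^(−1/2) dh = −(0.00545/A) ∫ dt, giving 2√h = 2√h₀ − (0.00545/A) t.
√h = √2.40 − 0.00545·380/(2·1.84) = 1.5492 − 0.56277 = 0.98642.
h = 0.98642² = 0.97303 m.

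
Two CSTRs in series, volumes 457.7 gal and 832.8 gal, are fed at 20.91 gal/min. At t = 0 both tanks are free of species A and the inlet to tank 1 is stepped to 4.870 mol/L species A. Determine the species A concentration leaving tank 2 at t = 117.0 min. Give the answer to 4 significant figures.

4.325 mol/L

Time constants: τᵢ = Vᵢ/Q for each well-mixed tank.
τ₁ = 457.7/20.91 = 21.8890 min; τ₂ = 832.8/20.91 = 39.8278 min.
Tank 1: C₁ = C_in(1 − e^(−t/τ₁)). Tank 2 (τ₁ ≠ τ₂): C₂ = C_in[1 − (τ₁ e^(−t/τ₁) − τ₂ e^(−t/τ₂))/(τ₁ − τ₂)].
At t = 117.0: e^(−t/τ₁) = 0.00477129, e^(−t/τ₂) = 0.0529904.
C₂ = 4.870·[1 − (21.8890·0.00477129 − 39.8278·0.0529904)/(-17.9388)] = 4.870·0.888172 = 4.32540 mol/L.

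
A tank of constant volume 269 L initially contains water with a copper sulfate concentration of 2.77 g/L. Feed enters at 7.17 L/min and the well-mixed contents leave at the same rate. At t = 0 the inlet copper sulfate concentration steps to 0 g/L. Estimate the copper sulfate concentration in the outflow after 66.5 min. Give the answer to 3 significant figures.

Species balance on the tank: V dC/dt = Q(C_in − C).
So dC/dt = (C_in − C)/τ with τ = V/Q = 269/7.17 = 37.517 min.
Integrating: C(t) = C_in + (C₀ − C_in) e^(−t/τ).
C(66.5) = 0 + (2.77 − 0)·e^(−66.5/37.517) = 0 + (2.7700)·0.16991 = 0.47064 g/L.

0.471 g/L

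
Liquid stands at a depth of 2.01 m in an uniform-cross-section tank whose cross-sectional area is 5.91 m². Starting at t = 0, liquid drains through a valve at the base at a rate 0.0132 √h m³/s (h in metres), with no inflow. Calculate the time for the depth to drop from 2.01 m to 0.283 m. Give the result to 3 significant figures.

With no inflow, A dh/dt = −0.0132 √h.
∫ h^(−1/2) dh = −(0.0132/A) ∫ dt, giving 2√h = 2√h₀ − (0.0132/A) t.
t = 2A(√h₀ − √h)/0.0132 = 2·5.91·(√2.01 − √0.283)/0.0132
  = 11.820 × (1.4177 − 0.53198) / 0.0132 = 793.16 s.

793 s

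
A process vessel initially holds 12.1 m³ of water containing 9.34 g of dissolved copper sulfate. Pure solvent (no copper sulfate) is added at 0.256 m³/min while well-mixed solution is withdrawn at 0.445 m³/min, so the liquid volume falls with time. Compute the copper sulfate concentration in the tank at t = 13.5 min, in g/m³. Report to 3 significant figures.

0.560 g/m³

Total volume: dV/dt = Q_in − Q_out = -0.18900 m³/min, so V(t) = 12.1 − 0.18900 t and V(13.5) = 9.5485 m³.
Species balance (pure solvent in): dm/dt = −Q_out · m/V(t).
Separate: dm/m = −Q_out dt/V(t) ⇒ ln(m/m₀) = −(Q_out/(Q_in−Q_out)) ln(V/V₀).
m = m₀ (V₀/V)^(Q_out/(Q_in−Q_out)) = 9.34 × (12.1/9.5485)^(-2.3545) = 5.3479 g.
C = m/V = 5.3479/9.5485 = 0.56008 g/m³.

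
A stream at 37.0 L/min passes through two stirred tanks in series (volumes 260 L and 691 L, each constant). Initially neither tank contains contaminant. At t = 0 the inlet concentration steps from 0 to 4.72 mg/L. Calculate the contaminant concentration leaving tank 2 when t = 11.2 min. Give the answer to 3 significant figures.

1.14 mg/L

Time constants: τᵢ = Vᵢ/Q for each well-mixed tank.
τ₁ = 260/37.0 = 7.0270 min; τ₂ = 691/37.0 = 18.676 min.
Solving the cascade with C₁(0)=C₂(0)=0 gives C₂(t) = C_in[1 − (τ₁ e^(−t/τ₁) − τ₂ e^(−t/τ₂))/(τ₁ − τ₂)].
At t = 11.2: e^(−t/τ₁) = 0.20314, e^(−t/τ₂) = 0.54897.
C₂ = 4.72·[1 − (7.0270·0.20314 − 18.676·0.54897)/(-11.649)] = 4.72·0.24241 = 1.1442 mg/L.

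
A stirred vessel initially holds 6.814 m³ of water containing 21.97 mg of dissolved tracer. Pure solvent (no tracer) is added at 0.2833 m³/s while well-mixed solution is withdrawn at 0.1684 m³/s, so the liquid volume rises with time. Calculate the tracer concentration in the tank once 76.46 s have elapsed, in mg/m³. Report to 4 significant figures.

Let m(t) be the amount of tracer. Volume: V(t) = V₀ + (Q_in − Q_out) t = 6.814 + 0.114900 t; V(76.46) = 15.5993 m³.
Species balance (pure solvent in): dm/dt = −Q_out · m/V(t).
dm/m = −Q_out dt/(V₀ + 0.114900 t); integrating gives ln(m/m₀) = −(Q_out/(Q_in−Q_out)) ln(V/V₀).
m = m₀ (V₀/V)^(Q_out/(Q_in−Q_out)) = 21.97 × (6.814/15.5993)^(1.46562) = 6.52594 mg.
C = m/V = 6.52594/15.5993 = 0.418350 mg/m³.

0.4183 mg/m³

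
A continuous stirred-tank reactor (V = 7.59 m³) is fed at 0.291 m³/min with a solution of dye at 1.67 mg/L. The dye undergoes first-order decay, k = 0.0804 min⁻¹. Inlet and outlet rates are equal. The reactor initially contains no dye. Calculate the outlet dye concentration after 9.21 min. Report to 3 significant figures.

V dC/dt = Q(C_in − C) − k V C.
dC/dt = (Q/V) C_in − (Q/V + k) C; effective rate a = Q/V + k = 0.038340 + 0.0804 = 0.11874 min⁻¹.
C_ss = Q C_in/(Q + kV) = 0.53923 mg/L; C(t) = C_ss + (C₀ − C_ss) e^(−a t).
C(9.21) = 0.53923 + (-0.53923)·e^(−0.11874·9.21) = 0.53923 + (-0.53923)·0.33501 = 0.35858 mg/L.

0.359 mg/L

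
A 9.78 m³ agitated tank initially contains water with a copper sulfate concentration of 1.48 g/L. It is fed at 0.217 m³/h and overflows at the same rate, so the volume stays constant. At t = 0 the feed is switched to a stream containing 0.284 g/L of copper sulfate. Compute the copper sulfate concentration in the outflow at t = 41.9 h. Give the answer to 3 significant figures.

0.756 g/L

Species balance on the tank: V dC/dt = Q(C_in − C).
Rewrite as dC/dt + C/τ = C_in/τ, τ = V/Q = 45.069 h.
C approaches C_in exponentially: C(t) = C_in + (C₀ − C_in) e^(−t/τ).
C(41.9) = 0.284 + (1.48 − 0.284)·e^(−41.9/45.069) = 0.284 + (1.1960)·0.39468 = 0.75604 g/L.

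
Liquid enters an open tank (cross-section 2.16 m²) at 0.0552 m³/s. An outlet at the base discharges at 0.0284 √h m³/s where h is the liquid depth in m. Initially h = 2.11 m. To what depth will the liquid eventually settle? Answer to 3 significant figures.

Level balance: A dh/dt = 0.0552 − 0.0284 √h. Setting dh/dt = 0:
Q_in = 0.0284 √h_ss ⇒ √h_ss = 0.0552/0.0284 = 1.9437.
h_ss = 1.9437² = 3.7778 m. (Since h₀ = 2.11 m < h_ss, the level will rise toward this value.)

3.78 m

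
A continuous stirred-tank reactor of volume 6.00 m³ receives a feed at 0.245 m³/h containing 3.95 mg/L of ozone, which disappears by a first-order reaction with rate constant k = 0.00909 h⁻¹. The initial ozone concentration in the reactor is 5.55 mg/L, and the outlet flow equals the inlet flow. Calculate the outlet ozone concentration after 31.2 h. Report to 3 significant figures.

V dC/dt = Q(C_in − C) − k V C.
dC/dt = (Q/V) C_in − (Q/V + k) C; effective rate a = Q/V + k = 0.040833 + 0.00909 = 0.049923 h⁻¹.
C_ss = Q C_in/(Q + kV) = 3.2308 mg/L; C(t) = C_ss + (C₀ − C_ss) e^(−a t).
C(31.2) = 3.2308 + (2.3192)·e^(−0.049923·31.2) = 3.2308 + (2.3192)·0.21064 = 3.7193 mg/L.

3.72 mg/L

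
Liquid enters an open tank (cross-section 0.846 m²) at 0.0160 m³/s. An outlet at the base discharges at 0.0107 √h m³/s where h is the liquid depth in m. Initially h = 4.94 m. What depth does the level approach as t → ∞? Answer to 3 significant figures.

Level balance: A dh/dt = 0.0160 − 0.0107 √h. Setting dh/dt = 0:
Q_in = 0.0107 √h_ss ⇒ √h_ss = 0.0160/0.0107 = 1.4953.
h_ss = 1.4953² = 2.2360 m. (Since h₀ = 4.94 m > h_ss, the level will fall toward this value.)

2.24 m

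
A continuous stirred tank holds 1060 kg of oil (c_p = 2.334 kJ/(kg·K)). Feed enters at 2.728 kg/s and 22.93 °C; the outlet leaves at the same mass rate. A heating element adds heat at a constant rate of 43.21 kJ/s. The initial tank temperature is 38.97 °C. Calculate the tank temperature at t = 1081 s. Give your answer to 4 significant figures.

30.29 °C

M c_p dT/dt = ṁ c_p (T_in − T) + Q̇.
τ = M/ṁ = 388.563 s; T_ss = T_in + Q̇/(ṁ c_p) = 22.93 + 43.21/(2.728·2.334) = 29.7164 °C.
T approaches T_ss exponentially: T(t) = T_ss + (T₀ − T_ss) e^(−t/τ).
T(1081) = 29.7164 + (9.25361)·e^(−1081/388.563) = 29.7164 + (9.25361)·0.0619118 = 30.2893 °C.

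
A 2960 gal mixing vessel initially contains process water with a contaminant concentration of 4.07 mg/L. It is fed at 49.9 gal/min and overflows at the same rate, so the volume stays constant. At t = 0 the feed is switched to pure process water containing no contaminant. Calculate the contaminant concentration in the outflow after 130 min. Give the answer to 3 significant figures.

0.455 mg/L

Mass balance on the solute (V constant): V dC/dt = Q(C_in − C).
So dC/dt = (C_in − C)/τ with τ = V/Q = 2960/49.9 = 59.319 min.
Solution: C(t) = C_in + (C₀ − C_in) e^(−t/τ).
C(130) = 0 + (4.07 − 0)·e^(−130/59.319) = 0 + (4.0700)·0.11174 = 0.45479 mg/L.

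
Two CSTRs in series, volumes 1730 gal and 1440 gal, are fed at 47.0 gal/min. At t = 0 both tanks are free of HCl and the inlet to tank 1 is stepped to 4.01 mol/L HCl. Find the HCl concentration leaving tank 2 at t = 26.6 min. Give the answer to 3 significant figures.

0.754 mol/L

Each tank obeys Vᵢ dCᵢ/dt = Q(Cᵢ₋₁ − Cᵢ), so τᵢ = Vᵢ/Q.
τ₁ = 1730/47.0 = 36.809 min; τ₂ = 1440/47.0 = 30.638 min.
Tank 1: C₁ = C_in(1 − e^(−t/τ₁)). Tank 2 (τ₁ ≠ τ₂): C₂ = C_in[1 − (τ₁ e^(−t/τ₁) − τ₂ e^(−t/τ₂))/(τ₁ − τ₂)].
At t = 26.6: e^(−t/τ₁) = 0.48546, e^(−t/τ₂) = 0.41971.
C₂ = 4.01·[1 − (36.809·0.48546 − 30.638·0.41971)/(6.1702)] = 4.01·0.18805 = 0.75409 mol/L.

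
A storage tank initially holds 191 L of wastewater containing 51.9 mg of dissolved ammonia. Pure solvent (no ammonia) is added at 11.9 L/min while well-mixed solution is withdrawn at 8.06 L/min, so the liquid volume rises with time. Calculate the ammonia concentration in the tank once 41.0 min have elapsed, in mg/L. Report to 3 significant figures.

0.0422 mg/L

Let m(t) be the amount of ammonia. Volume: V(t) = V₀ + (Q_in − Q_out) t = 191 + 3.8400 t; V(41.0) = 348.44 L.
Species balance (pure solvent in): dm/dt = −Q_out · m/V(t).
Separate: dm/m = −Q_out dt/V(t) ⇒ ln(m/m₀) = −(Q_out/(Q_in−Q_out)) ln(V/V₀).
m = m₀ (V₀/V)^(Q_out/(Q_in−Q_out)) = 51.9 × (191/348.44)^(2.0990) = 14.694 mg.
C = m/V = 14.694/348.44 = 0.042171 mg/L.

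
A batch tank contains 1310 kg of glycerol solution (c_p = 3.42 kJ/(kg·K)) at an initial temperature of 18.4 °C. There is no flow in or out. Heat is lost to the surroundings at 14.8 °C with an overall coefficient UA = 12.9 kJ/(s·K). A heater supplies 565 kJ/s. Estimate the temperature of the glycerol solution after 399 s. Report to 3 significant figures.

First-law balance (no shaft work): M c_p dT/dt = −UA(T − T_amb) + Q̇.
dT/dt = (T_ss − T)/τ with T_ss = T_amb + Q̇/UA = 14.8 + 565/12.9 = 58.598 °C, τ = M c_p/UA = 1310·3.42/12.9 = 347.30 s.
This is linear first-order; T(t) = T_ss + (T₀ − T_ss) e^(−t/τ).
T(399) = 58.598 + (-40.198)·0.31700 = 45.856 °C.

45.9 °C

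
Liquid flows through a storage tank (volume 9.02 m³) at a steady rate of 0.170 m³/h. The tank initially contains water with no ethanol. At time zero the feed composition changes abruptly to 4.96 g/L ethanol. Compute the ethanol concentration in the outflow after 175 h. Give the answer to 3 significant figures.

Unsteady species balance (constant V, well mixed): V dC/dt = Q(C_in − C).
Rewrite as dC/dt + C/τ = C_in/τ, τ = V/Q = 53.059 h.
Integrating: C(t) = C_in + (C₀ − C_in) e^(−t/τ).
C(175) = 4.96 + (0 − 4.96)·e^(−175/53.059) = 4.96 + (-4.9600)·0.036949 = 4.7767 g/L.

4.78 g/L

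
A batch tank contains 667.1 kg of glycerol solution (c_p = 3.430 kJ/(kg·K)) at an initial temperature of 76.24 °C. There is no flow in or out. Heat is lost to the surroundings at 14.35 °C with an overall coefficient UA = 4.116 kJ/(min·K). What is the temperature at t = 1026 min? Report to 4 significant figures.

Lumped-capacitance energy balance: M c_p dT/dt = UA(T_amb − T).
dT/dt = (T_ss − T)/τ with T_ss = T_amb = 14.3500 °C, τ = M c_p/UA = 667.1·3.430/4.116 = 555.917 min.
This is linear first-order; T(t) = T_ss + (T₀ − T_ss) e^(−t/τ).
T(1026) = 14.3500 + (61.8900)·0.157930 = 24.1243 °C.

24.12 °C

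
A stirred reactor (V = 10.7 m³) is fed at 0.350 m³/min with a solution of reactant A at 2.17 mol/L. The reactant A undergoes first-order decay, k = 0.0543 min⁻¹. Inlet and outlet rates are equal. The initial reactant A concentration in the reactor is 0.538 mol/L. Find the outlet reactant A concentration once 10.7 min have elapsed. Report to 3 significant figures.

0.706 mol/L

V dC/dt = Q(C_in − C) − k V C.
dC/dt = (Q/V) C_in − (Q/V + k) C; effective rate a = Q/V + k = 0.032710 + 0.0543 = 0.087010 min⁻¹.
C_ss = Q C_in/(Q + kV) = 0.81578 mol/L; C(t) = C_ss + (C₀ − C_ss) e^(−a t).
C(10.7) = 0.81578 + (-0.27778)·e^(−0.087010·10.7) = 0.81578 + (-0.27778)·0.39416 = 0.70629 mol/L.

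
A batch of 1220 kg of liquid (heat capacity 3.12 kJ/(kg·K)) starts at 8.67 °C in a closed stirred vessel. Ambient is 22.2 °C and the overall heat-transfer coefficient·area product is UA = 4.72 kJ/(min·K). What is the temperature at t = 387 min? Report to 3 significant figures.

13.8 °C

Lumped-capacitance energy balance: M c_p dT/dt = UA(T_amb − T).
dT/dt = (T_ss − T)/τ with T_ss = T_amb = 22.200 °C, τ = M c_p/UA = 1220·3.12/4.72 = 806.44 min.
Solution: T(t) = T_ss + (T₀ − T_ss) e^(−t/τ).
T(387) = 22.200 + (-13.530)·0.61885 = 13.827 °C.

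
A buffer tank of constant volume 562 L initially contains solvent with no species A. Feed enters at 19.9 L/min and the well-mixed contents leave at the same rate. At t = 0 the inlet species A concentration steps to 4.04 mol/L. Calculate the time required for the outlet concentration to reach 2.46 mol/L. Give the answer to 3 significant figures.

26.5 min

Accumulation = in − out for the solute gives V dC/dt = Q(C_in − C), so τ = V/Q = 28.241 min.
C(t) = C_in + (C₀ − C_in) e^(−t/τ). Set C = 2.46 and solve for t:
e^(−t/τ) = (C − C_in)/(C₀ − C_in) = (2.46 − 4.04)/(0 − 4.04) = 0.39109
t = −τ ln(…) = 28.241 × 0.93882 = 26.513 min.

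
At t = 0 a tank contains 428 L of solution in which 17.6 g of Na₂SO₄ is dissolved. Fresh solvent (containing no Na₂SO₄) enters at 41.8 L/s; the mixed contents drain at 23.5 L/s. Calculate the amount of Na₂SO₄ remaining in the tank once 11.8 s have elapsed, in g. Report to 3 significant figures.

10.4 g

Let m(t) be the amount of Na₂SO₄. Volume: V(t) = V₀ + (Q_in − Q_out) t = 428 + 18.300 t; V(11.8) = 643.94 L.
Species balance (pure solvent in): dm/dt = −Q_out · m/V(t).
Separate: dm/m = −Q_out dt/V(t) ⇒ ln(m/m₀) = −(Q_out/(Q_in−Q_out)) ln(V/V₀).
m = m₀ (V₀/V)^(Q_out/(Q_in−Q_out)) = 17.6 × (428/643.94)^(1.2842) = 10.416 g.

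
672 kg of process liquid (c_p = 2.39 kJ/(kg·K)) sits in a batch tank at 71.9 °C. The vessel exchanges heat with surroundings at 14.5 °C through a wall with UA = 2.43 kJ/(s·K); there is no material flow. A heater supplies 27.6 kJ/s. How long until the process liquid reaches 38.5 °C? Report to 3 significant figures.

M c_p dT/dt = −UA(T − T_amb) + Q̇.
τ = M c_p/UA = 660.94 s; T_ss = T_amb + Q̇/UA = 14.5 + 27.6/2.43 = 25.858 °C.
T(t) = T_ss + (T₀ − T_ss)e^(−t/τ); set T = 38.5:
t = −τ ln[(T − T_ss)/(T₀ − T_ss)] = −660.94 · ln(0.27457) = 854.28 s.

854 s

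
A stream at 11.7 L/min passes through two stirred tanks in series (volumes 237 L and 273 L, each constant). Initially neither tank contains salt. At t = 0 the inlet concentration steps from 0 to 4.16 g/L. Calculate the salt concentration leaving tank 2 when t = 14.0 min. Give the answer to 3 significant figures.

Time constants: τᵢ = Vᵢ/Q for each well-mixed tank.
τ₁ = 237/11.7 = 20.256 min; τ₂ = 273/11.7 = 23.333 min.
Solving the cascade with C₁(0)=C₂(0)=0 gives C₂(t) = C_in[1 − (τ₁ e^(−t/τ₁) − τ₂ e^(−t/τ₂))/(τ₁ − τ₂)].
At t = 14.0: e^(−t/τ₁) = 0.50100, e^(−t/τ₂) = 0.54881.
C₂ = 4.16·[1 − (20.256·0.50100 − 23.333·0.54881)/(-3.0769)] = 4.16·0.13646 = 0.56768 g/L.

0.568 g/L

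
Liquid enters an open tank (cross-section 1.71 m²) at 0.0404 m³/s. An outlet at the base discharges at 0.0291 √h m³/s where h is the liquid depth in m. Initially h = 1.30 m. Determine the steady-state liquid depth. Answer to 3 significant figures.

1.93 m

Level balance: A dh/dt = 0.0404 − 0.0291 √h. Setting dh/dt = 0:
Q_in = 0.0291 √h_ss ⇒ √h_ss = 0.0404/0.0291 = 1.3883.
h_ss = 1.3883² = 1.9274 m. (Since h₀ = 1.30 m < h_ss, the level will rise toward this value.)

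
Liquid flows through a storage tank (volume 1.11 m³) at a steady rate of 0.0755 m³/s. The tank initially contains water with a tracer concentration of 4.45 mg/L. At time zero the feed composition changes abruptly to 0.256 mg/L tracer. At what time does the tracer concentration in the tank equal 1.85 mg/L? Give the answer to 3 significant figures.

Species balance: V dC/dt = Q(C_in − C) ⇒ τ = V/Q = 14.702 s.
C(t) = C_in + (C₀ − C_in) e^(−t/τ). Set C = 1.85 and solve for t:
e^(−t/τ) = (C − C_in)/(C₀ − C_in) = (1.85 − 0.256)/(4.45 − 0.256) = 0.38007
t = −τ ln(…) = 14.702 × 0.96741 = 14.223 s.

14.2 s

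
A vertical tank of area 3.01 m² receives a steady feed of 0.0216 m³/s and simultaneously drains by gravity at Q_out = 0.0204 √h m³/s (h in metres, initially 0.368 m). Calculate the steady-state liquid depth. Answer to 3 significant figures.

A dh/dt = Q_in − 0.0204 √h. Steady state requires inflow = outflow:
Q_in = 0.0204 √h_ss ⇒ √h_ss = 0.0216/0.0204 = 1.0588.
h_ss = 1.0588² = 1.1211 m. (Since h₀ = 0.368 m < h_ss, the level will rise toward this value.)

1.12 m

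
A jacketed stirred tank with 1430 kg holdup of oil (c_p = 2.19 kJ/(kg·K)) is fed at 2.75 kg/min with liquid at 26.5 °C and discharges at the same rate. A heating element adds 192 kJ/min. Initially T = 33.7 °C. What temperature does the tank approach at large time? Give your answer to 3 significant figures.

M c_p dT/dt = ṁ c_p (T_in − T) + Q̇.
At steady state dT/dt = 0 ⇒ T_ss = T_in + Q̇/(ṁ c_p) = 26.5 + 192/(2.75·2.19) = 58.380 °C.

58.4 °C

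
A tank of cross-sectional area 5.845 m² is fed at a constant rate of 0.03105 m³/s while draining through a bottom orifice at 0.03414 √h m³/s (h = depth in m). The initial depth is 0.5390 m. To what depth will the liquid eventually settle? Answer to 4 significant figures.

A dh/dt = Q_in − 0.03414 √h. Steady state requires inflow = outflow:
Q_in = 0.03414 √h_ss ⇒ √h_ss = 0.03105/0.03414 = 0.909490.
h_ss = 0.909490² = 0.827173 m. (Since h₀ = 0.5390 m < h_ss, the level will rise toward this value.)

0.8272 m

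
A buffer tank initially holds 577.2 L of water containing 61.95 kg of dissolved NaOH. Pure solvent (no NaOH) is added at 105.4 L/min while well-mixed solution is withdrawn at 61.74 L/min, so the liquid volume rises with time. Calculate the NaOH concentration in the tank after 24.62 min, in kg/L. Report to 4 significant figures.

0.008475 kg/L

Total volume: dV/dt = Q_in − Q_out = 43.6600 L/min, so V(t) = 577.2 + 43.6600 t and V(24.62) = 1652.11 L.
Solute balance: dm/dt = 0 − Q_out C = −Q_out m/V(t).
dm/m = −Q_out dt/(V₀ + 43.6600 t); integrating gives ln(m/m₀) = −(Q_out/(Q_in−Q_out)) ln(V/V₀).
m = m₀ (V₀/V)^(Q_out/(Q_in−Q_out)) = 61.95 × (577.2/1652.11)^(1.41411) = 14.0023 kg.
C = m/V = 14.0023/1652.11 = 0.00847542 kg/L.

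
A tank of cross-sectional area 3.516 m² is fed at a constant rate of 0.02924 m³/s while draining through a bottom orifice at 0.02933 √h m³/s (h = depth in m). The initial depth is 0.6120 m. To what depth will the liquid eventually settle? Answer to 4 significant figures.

Mass balance (ρ constant): A dh/dt = Q_in − 0.02933 √h. At steady state dh/dt = 0:
Q_in = 0.02933 √h_ss ⇒ √h_ss = 0.02924/0.02933 = 0.996931.
h_ss = 0.996931² = 0.993872 m. (Since h₀ = 0.6120 m < h_ss, the level will rise toward this value.)

0.9939 m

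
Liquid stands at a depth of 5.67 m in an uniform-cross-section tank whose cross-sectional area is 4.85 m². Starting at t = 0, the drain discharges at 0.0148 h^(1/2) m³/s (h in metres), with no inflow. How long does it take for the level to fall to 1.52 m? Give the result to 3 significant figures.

Volume balance on the tank: A dh/dt = −0.0148 √h.
Separate and integrate: 2(√h − √h₀) = −(0.0148/A) t.
t = 2A(√h₀ − √h)/0.0148 = 2·4.85·(√5.67 − √1.52)/0.0148
  = 9.7000 × (2.3812 − 1.2329) / 0.0148 = 752.60 s.

753 s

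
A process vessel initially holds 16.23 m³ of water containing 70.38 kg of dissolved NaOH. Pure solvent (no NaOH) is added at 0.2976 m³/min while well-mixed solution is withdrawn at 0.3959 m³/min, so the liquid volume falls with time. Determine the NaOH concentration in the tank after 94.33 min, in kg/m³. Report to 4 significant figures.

Total volume: dV/dt = Q_in − Q_out = -0.0983000 m³/min, so V(t) = 16.23 − 0.0983000 t and V(94.33) = 6.95736 m³.
No NaOH enters, so dm/dt = −Q_out · (m/V).
dm/m = −Q_out dt/(V₀ − 0.0983000 t); integrating gives ln(m/m₀) = −(Q_out/(Q_in−Q_out)) ln(V/V₀).
m = m₀ (V₀/V)^(Q_out/(Q_in−Q_out)) = 70.38 × (16.23/6.95736)^(-4.02747) = 2.32193 kg.
C = m/V = 2.32193/6.95736 = 0.333737 kg/m³.

0.3337 kg/m³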